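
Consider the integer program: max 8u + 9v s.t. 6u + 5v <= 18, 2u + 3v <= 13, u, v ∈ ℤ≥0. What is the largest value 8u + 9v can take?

27

Relaxing integrality, the LP optimum is 32.40 at (u,v) = (0, 3.6), which is not an integer point.
(u,v)=(0,3): 6·0+5·3=15≤18, 2·0+3·3=9≤13, objective 27.
(u,v)=(1,2): 6·1+5·2=16≤18, 2·1+3·2=8≤13, objective 26.
The best lattice point is (0,3), giving 27.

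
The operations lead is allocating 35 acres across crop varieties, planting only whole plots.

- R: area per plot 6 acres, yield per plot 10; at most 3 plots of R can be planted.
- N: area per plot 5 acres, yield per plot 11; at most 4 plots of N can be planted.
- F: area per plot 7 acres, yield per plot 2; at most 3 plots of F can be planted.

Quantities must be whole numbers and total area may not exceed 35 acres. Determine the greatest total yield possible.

64

N has the best ratio (11/5); taking only N gives at most 4×11 = 44 (stopped by the supply cap of 4).
Mixing does better — 2×R and 4×N: area 32 ≤ 35, yield 2·10 + 4·11 = 64.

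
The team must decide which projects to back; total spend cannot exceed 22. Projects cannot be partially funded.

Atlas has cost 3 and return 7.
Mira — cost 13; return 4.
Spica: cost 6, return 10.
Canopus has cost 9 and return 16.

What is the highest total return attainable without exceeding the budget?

Atlas + Spica + Canopus: cost 3 + 6 + 9 = 18 ≤ 22, return 7 + 10 + 16 = 33.
Spica + Canopus: cost 6 + 9 = 15 ≤ 22, return 10 + 16 = 26.
Atlas + Canopus: cost 3 + 9 = 12 ≤ 22, return 7 + 16 = 23.
Best is Atlas, Spica, and Canopus with total return 33.

33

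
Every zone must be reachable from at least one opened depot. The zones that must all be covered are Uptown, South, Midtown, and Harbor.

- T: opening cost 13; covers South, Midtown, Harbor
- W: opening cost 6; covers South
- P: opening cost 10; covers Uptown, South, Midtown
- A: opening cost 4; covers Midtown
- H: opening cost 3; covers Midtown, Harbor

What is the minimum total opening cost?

13

This is a weighted set-cover instance.
Choose P and H: together they cover Uptown, South, Midtown, Harbor — every zone.
Total opening cost: 10 + 3 = 13.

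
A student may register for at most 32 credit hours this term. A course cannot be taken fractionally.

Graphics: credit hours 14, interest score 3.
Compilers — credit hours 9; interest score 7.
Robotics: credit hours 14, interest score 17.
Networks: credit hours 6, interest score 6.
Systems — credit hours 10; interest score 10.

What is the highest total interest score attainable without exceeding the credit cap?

This is an integer program with binary decision variables.
Allowing fractional choices, the relaxed optimum would be about 34.6, but courses are indivisible.
Compilers + Robotics + Networks: credit hours 9 + 14 + 6 = 29 ≤ 32, interest score 7 + 17 + 6 = 30.
Robotics + Systems: credit hours 14 + 10 = 24 ≤ 32, interest score 17 + 10 = 27.
Robotics + Networks + Systems: credit hours 14 + 6 + 10 = 30 ≤ 32, interest score 17 + 6 + 10 = 33.
Best is Robotics, Networks, and Systems with total interest score 33.

33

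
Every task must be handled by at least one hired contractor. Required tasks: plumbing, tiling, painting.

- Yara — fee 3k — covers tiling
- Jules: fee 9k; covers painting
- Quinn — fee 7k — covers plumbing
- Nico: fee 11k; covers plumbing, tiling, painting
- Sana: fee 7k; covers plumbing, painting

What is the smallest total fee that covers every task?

This is a weighted set-cover instance.
Choose Yara and Sana: together they cover plumbing, tiling, painting — every task.
Total fee: 3 + 7 = 10.
No cover costs less than 10.

10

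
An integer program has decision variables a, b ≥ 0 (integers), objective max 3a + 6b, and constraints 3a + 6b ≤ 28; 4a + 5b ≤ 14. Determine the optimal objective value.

15

The continuous relaxation peaks at (0, 2.8) with value 16.80; rounding to a feasible lattice point costs some objective.
(a,b)=(1,2): 3·1+6·2=15≤28, 4·1+5·2=14≤14, objective 15.
(a,b)=(2,1): 3·2+6·1=12≤28, 4·2+5·1=13≤14, objective 12.
The best lattice point is (1,2), giving 15.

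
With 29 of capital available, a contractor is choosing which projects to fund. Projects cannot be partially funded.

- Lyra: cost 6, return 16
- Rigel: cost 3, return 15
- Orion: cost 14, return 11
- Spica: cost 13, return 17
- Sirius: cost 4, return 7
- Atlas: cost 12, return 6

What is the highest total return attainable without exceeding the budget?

This is an integer program with binary decision variables.
Lyra + Rigel + Spica + Sirius: cost 6 + 3 + 13 + 4 = 26 ≤ 29, return 16 + 15 + 17 + 7 = 55.
Lyra + Rigel + Orion + Sirius: cost 6 + 3 + 14 + 4 = 27 ≤ 29, return 16 + 15 + 11 + 7 = 49.
Best is Lyra, Rigel, Spica, and Sirius with total return 55.

55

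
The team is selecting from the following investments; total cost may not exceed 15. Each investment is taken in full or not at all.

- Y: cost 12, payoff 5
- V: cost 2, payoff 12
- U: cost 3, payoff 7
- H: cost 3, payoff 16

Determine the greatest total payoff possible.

V + H: cost 2 + 3 = 5 ≤ 15, payoff 12 + 16 = 28.
V + U + H: cost 2 + 3 + 3 = 8 ≤ 15, payoff 12 + 7 + 16 = 35.
Best is V, U, and H with total payoff 35.

35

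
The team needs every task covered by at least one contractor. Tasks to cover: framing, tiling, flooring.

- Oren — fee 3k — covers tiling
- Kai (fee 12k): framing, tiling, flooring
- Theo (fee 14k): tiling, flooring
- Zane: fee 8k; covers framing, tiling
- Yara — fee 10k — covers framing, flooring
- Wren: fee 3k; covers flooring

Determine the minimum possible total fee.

11

Choose Zane and Wren: together they cover framing, tiling, flooring — every task.
Total fee: 8 + 3 = 11.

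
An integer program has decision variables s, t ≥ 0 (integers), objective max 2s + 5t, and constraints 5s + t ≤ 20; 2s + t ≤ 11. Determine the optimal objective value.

(s,t)=(0,11): 5·0+1·11=11≤20, 2·0+1·11=11≤11, objective 55.
(s,t)=(0,10): 5·0+1·10=10≤20, 2·0+1·10=10≤11, objective 50.
The best lattice point is (0,11), giving 55.

55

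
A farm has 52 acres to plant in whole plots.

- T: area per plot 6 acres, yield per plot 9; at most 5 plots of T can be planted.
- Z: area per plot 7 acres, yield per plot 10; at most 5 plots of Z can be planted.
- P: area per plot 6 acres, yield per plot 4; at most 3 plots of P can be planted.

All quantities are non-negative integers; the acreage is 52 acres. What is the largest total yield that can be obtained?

76

This is a bounded integer knapsack.
Take 4×T and 4×Z: area 52 ≤ 52, yield 4·9 + 4·10 = 76.
No other integer combination yields more.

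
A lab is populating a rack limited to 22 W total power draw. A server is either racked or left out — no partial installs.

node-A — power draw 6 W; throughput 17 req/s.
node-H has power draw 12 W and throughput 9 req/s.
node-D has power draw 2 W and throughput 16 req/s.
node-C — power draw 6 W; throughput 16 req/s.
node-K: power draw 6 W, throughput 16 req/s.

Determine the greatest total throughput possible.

65

Take node-A, node-D, node-C, and node-K: power draw 6 + 2 + 6 + 6 = 20 ≤ 22, throughput 17 + 16 + 16 + 16 = 65.
No other feasible combination does better.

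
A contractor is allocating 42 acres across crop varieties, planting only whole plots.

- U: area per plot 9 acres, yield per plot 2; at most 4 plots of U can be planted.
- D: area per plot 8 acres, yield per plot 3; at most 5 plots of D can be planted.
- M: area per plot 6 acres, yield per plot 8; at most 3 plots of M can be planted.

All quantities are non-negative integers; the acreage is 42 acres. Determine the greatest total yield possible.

M has the best ratio (8/6); taking only M gives at most 3×8 = 24 (stopped by the supply cap of 3).
Mixing does better — 3×D and 3×M: area 42 ≤ 42, yield 3·3 + 3·8 = 33.

33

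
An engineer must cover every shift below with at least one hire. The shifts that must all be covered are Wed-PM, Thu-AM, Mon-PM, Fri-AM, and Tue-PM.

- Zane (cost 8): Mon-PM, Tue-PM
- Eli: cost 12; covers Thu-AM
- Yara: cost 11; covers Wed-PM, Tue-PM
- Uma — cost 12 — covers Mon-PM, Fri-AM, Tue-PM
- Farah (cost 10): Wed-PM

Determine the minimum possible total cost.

The greedy cost-per-new-shift heuristic would pick Zane, Farah, Eli, and Uma for 42, but a cheaper cover exists.
Choose Eli, Uma, and Farah: together they cover Wed-PM, Thu-AM, Mon-PM, Fri-AM, Tue-PM — every shift.
Total cost: 12 + 12 + 10 = 34.
No cover costs less than 34.

34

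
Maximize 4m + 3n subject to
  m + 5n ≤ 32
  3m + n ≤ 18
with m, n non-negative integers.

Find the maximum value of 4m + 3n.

The continuous relaxation peaks at (4.14, 5.57) with value 33.29; rounding to a feasible lattice point costs some objective.
(m,n)=(4,5): 1·4+5·5=29≤32, 3·4+1·5=17≤18, objective 31.
(m,n)=(4,4): 1·4+5·4=24≤32, 3·4+1·4=16≤18, objective 28.
(m,n)=(3,5): 1·3+5·5=28≤32, 3·3+1·5=14≤18, objective 27.
(m,n)=(3,4): 1·3+5·4=23≤32, 3·3+1·4=13≤18, objective 24.
No feasible integer point exceeds 31.

31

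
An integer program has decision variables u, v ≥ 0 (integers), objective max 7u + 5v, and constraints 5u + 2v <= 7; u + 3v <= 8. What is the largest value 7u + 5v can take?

12

The continuous relaxation peaks at (0.385, 2.54) with value 15.38; rounding to a feasible lattice point costs some objective.
(u,v)=(1,1): 5·1+2·1=7≤7, 1·1+3·1=4≤8, objective 12.
(u,v)=(0,2): 5·0+2·2=4≤7, 1·0+3·2=6≤8, objective 10.
No feasible integer point exceeds 12.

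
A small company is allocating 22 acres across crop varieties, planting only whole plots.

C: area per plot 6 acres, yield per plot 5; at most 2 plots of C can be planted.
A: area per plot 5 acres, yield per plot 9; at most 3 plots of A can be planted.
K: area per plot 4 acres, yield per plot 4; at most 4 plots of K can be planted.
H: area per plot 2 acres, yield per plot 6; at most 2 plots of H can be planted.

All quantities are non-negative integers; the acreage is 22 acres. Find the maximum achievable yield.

39

Take 3×A and 2×H: area 19 ≤ 22, yield 3·9 + 2·6 = 39.
H has the best ratio (6/2) and is taken to its limit of 2; remaining capacity is filled optimally with the others.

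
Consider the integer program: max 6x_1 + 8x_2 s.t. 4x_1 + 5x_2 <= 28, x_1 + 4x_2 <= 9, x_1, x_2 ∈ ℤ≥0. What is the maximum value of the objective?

42

(x_1,x_2)=(7,0) is feasible, giving 42.
(x_1,x_2)=(5,1) is feasible, giving 38.
(x_1,x_2)=(6,0) is feasible, giving 36.
(x_1,x_2)=(5,0) is feasible, giving 30.
The best lattice point is (7,0), giving 42.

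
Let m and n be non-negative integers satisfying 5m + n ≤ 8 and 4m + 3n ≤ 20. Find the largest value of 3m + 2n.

12

(m,n)=(0,6) is feasible, giving 12.
(m,n)=(0,5) is feasible, giving 10.
The best lattice point is (0,6), giving 12.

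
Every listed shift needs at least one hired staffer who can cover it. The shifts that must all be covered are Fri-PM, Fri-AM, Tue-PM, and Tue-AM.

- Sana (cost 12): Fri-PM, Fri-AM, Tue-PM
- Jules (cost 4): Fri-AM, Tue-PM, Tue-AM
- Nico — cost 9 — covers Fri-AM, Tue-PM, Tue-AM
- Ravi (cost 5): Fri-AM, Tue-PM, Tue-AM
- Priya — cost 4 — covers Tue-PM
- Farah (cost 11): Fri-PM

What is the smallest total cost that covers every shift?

Choose Jules and Farah: together they cover Fri-PM, Fri-AM, Tue-PM, Tue-AM — every shift.
Total cost: 4 + 11 = 15.
No cover costs less than 15.

15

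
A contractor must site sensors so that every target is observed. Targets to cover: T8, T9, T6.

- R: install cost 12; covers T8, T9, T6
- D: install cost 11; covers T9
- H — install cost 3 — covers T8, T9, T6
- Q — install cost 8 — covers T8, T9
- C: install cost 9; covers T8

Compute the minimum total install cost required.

3

H alone covers T8, T9, T6 — every target.
Total install cost: 3.
No cover costs less than 3.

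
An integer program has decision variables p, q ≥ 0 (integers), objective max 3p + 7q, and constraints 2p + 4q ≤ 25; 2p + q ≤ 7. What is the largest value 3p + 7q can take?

The continuous relaxation peaks at (0, 6.25) with value 43.75; rounding to a feasible lattice point costs some objective.
(p,q)=(0,6): 2·0+4·6=24≤25, 2·0+1·6=6≤7, objective 42.
(p,q)=(1,5): 2·1+4·5=22≤25, 2·1+1·5=7≤7, objective 38.
The best lattice point is (0,6), giving 42.

42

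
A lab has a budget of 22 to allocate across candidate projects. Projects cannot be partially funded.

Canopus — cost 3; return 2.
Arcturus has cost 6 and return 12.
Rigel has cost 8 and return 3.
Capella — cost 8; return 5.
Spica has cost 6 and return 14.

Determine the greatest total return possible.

This is an integer program with binary decision variables.
Arcturus + Capella + Spica: cost 6 + 8 + 6 = 20 ≤ 22, return 12 + 5 + 14 = 31.
Arcturus + Rigel + Spica: cost 6 + 8 + 6 = 20 ≤ 22, return 12 + 3 + 14 = 29.
Best is Arcturus, Capella, and Spica with total return 31.

31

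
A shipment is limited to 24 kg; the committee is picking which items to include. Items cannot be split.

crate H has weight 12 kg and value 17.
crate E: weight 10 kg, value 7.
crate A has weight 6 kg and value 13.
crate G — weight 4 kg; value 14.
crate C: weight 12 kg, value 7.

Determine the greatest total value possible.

44

This is a 0-1 knapsack instance.
crate E + crate A + crate G: weight 10 + 6 + 4 = 20 ≤ 24, value 7 + 13 + 14 = 34.
crate H + crate A + crate G: weight 12 + 6 + 4 = 22 ≤ 24, value 17 + 13 + 14 = 44.
crate A + crate G + crate C: weight 6 + 4 + 12 = 22 ≤ 24, value 13 + 14 + 7 = 34.
Best is crate H, crate A, and crate G with total value 44.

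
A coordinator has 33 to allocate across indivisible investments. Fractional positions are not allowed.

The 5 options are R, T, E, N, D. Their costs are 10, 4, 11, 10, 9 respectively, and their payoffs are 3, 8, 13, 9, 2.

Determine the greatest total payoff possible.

30

Allowing fractional choices, the relaxed optimum would be about 32.4, but investments are indivisible.
T + E + N: cost 4 + 11 + 10 = 25 ≤ 33, payoff 8 + 13 + 9 = 30.
R + E + N: cost 10 + 11 + 10 = 31 ≤ 33, payoff 3 + 13 + 9 = 25.
Best is T, E, and N with total payoff 30.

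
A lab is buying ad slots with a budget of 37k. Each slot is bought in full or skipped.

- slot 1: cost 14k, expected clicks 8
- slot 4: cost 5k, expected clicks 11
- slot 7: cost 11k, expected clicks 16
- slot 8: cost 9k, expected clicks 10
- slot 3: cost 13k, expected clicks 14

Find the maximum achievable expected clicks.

slot 7 + slot 8 + slot 3: cost 11 + 9 + 13 = 33 ≤ 37, expected clicks 16 + 10 + 14 = 40.
slot 4 + slot 7 + slot 3: cost 5 + 11 + 13 = 29 ≤ 37, expected clicks 11 + 16 + 14 = 41.
Best is slot 4, slot 7, and slot 3 with total expected clicks 41.

41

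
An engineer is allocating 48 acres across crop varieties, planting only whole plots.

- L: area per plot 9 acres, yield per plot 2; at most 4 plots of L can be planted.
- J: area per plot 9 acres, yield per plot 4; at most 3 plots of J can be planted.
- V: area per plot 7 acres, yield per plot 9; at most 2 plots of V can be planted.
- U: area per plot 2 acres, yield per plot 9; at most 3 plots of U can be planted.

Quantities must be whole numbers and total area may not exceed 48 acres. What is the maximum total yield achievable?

3×J, 2×V, and 3×U: area 47 ≤ 48, yield 3·4 + 2·9 + 3·9 = 57.
1×L, 2×J, 2×V, and 3×U: area 47 ≤ 48, yield 1·2 + 2·4 + 2·9 + 3·9 = 55.
Best is 57.

57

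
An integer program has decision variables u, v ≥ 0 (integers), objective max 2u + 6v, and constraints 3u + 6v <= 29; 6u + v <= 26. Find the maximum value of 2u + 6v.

The continuous relaxation peaks at (0, 4.83) with value 29.00; rounding to a feasible lattice point costs some objective.
(u,v)=(1,4): 3·1+6·4=27≤29, 6·1+1·4=10≤26, objective 26.
(u,v)=(0,4): 3·0+6·4=24≤29, 6·0+1·4=4≤26, objective 24.
Maximum is 26 at (u,v)=(1,4).

26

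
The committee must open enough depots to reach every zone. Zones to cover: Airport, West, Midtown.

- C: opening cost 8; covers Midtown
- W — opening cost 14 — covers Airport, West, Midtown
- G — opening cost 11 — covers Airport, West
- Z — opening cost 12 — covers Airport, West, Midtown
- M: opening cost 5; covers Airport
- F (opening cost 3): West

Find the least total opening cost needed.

12

The greedy cost-per-new-zone heuristic would pick F, M, and C for 16, but a cheaper cover exists.
Z alone covers Airport, West, Midtown — every zone.
Total opening cost: 12.
No cover costs less than 12.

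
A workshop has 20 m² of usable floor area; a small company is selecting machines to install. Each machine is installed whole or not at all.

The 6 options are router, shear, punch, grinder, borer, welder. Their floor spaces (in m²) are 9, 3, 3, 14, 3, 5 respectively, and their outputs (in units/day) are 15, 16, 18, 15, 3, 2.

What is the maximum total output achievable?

Treat it as a binary knapsack problem.
router + shear + punch: floor space 9 + 3 + 3 = 15 ≤ 20, output 15 + 16 + 18 = 49.
router + shear + punch + borer: floor space 9 + 3 + 3 + 3 = 18 ≤ 20, output 15 + 16 + 18 + 3 = 52.
router + shear + punch + welder: floor space 9 + 3 + 3 + 5 = 20 ≤ 20, output 15 + 16 + 18 + 2 = 51.
Best is router, shear, punch, and borer with total output 52.

52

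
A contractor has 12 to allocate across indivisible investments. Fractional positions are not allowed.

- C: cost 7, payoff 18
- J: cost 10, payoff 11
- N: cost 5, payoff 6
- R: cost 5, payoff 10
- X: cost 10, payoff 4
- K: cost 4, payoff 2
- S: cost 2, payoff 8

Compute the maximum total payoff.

Take C and R: cost 7 + 5 = 12 ≤ 12, payoff 18 + 10 = 28.
No other feasible combination does better.

28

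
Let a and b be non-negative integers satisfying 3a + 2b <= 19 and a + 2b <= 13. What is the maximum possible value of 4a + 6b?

(a,b)=(3,5): 3·3+2·5=19≤19, 1·3+2·5=13≤13, objective 42.
(a,b)=(2,5): 3·2+2·5=16≤19, 1·2+2·5=12≤13, objective 38.
(a,b)=(3,4): 3·3+2·4=17≤19, 1·3+2·4=11≤13, objective 36.
The best lattice point is (3,5), giving 42.

42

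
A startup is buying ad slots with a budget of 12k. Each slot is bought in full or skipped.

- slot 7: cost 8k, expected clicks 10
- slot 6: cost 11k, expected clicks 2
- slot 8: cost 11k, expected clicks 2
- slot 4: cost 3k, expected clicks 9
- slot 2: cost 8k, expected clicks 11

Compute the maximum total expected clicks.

Allowing fractional choices, the relaxed optimum would be about 21.2, but ad slots are indivisible.
slot 4 + slot 2: cost 3 + 8 = 11 ≤ 12, expected clicks 9 + 11 = 20.
slot 7 + slot 4: cost 8 + 3 = 11 ≤ 12, expected clicks 10 + 9 = 19.
Best is slot 4 and slot 2 with total expected clicks 20.

20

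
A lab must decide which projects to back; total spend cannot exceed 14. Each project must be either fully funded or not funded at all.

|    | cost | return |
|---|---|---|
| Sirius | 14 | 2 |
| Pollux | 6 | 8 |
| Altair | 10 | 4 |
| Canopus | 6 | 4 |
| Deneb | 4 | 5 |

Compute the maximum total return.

13

This is a 0-1 knapsack instance.
Take Pollux and Deneb: cost 6 + 4 = 10 ≤ 14, return 8 + 5 = 13.
No other feasible combination does better.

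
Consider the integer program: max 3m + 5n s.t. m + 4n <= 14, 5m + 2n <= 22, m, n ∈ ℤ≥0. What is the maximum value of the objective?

21

(m,n)=(2,3): 1·2+4·3=14≤14, 5·2+2·3=16≤22, objective 21.
(m,n)=(3,2): 1·3+4·2=11≤14, 5·3+2·2=19≤22, objective 19.
(m,n)=(1,3): 1·1+4·3=13≤14, 5·1+2·3=11≤22, objective 18.
The best lattice point is (2,3), giving 21.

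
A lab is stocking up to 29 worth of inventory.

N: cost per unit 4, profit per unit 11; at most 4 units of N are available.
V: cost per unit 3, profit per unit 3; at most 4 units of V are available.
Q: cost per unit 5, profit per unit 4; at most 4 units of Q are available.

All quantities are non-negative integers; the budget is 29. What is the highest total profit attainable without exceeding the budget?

56

This is a bounded integer knapsack.
N has the best ratio (11/4); taking only N gives at most 4×11 = 44 (stopped by the supply cap of 4).
Mixing does better — 4×N and 4×V: cost 28 ≤ 29, profit 4·11 + 4·3 = 56.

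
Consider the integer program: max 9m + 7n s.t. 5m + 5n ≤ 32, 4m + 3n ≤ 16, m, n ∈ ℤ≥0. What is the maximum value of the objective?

Relaxing integrality, the LP optimum is 37.33 at (m,n) = (0, 5.33), which is not an integer point.
(m,n)=(1,4): 5·1+5·4=25≤32, 4·1+3·4=16≤16, objective 37.
(m,n)=(0,5): 5·0+5·5=25≤32, 4·0+3·5=15≤16, objective 35.
The best lattice point is (1,4), giving 37.

37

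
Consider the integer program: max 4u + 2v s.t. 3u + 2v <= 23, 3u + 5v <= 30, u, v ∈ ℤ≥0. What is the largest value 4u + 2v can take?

The continuous relaxation peaks at (7.67, 0) with value 30.67; rounding to a feasible lattice point costs some objective.
(u,v)=(7,1): 3·7+2·1=23≤23, 3·7+5·1=26≤30, objective 30.
(u,v)=(6,2): 3·6+2·2=22≤23, 3·6+5·2=28≤30, objective 28.
No feasible integer point exceeds 30.

30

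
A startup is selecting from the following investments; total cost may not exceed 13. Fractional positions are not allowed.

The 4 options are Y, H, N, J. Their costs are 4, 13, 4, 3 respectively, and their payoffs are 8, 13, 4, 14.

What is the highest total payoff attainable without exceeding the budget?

Y + N + J: cost 4 + 4 + 3 = 11 ≤ 13, payoff 8 + 4 + 14 = 26.
Y + J: cost 4 + 3 = 7 ≤ 13, payoff 8 + 14 = 22.
N + J: cost 4 + 3 = 7 ≤ 13, payoff 4 + 14 = 18.
Best is Y, N, and J with total payoff 26.

26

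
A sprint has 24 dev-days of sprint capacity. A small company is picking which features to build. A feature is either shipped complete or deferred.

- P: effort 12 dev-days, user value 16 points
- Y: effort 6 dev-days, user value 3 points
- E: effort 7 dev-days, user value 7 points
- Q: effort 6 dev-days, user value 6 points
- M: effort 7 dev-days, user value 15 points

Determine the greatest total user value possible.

Take P and M: effort 12 + 7 = 19 ≤ 24, user value 16 + 15 = 31.
No other feasible combination does better.

31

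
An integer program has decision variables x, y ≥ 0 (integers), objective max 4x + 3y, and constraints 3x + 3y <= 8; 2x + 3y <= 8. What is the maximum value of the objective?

8

(x,y)=(2,0) is feasible, giving 8.
(x,y)=(1,1) is feasible, giving 7.
(x,y)=(1,0) is feasible, giving 4.
No feasible integer point exceeds 8.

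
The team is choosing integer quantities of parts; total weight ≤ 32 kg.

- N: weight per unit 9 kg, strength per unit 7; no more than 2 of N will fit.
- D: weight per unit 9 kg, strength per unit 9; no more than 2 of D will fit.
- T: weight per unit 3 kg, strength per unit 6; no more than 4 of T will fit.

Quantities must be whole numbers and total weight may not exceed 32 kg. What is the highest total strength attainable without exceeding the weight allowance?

This is a bounded integer knapsack.
T has the best ratio (6/3); taking only T gives at most 4×6 = 24 (stopped by the supply cap of 4).
Mixing does better — 2×D and 4×T: weight 30 ≤ 32, strength 2·9 + 4·6 = 42.

42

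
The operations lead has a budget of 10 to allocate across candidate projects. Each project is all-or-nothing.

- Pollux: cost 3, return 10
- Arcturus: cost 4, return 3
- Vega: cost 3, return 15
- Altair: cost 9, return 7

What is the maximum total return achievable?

Pollux + Vega: cost 3 + 3 = 6 ≤ 10, return 10 + 15 = 25.
Pollux + Arcturus + Vega: cost 3 + 4 + 3 = 10 ≤ 10, return 10 + 3 + 15 = 28.
Best is Pollux, Arcturus, and Vega with total return 28.

28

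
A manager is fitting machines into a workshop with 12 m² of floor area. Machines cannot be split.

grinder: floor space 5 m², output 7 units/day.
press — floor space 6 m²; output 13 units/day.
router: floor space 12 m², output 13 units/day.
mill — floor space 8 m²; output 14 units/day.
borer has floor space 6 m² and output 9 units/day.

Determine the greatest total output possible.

22

Allowing fractional choices, the relaxed optimum would be about 23.5, but machines are indivisible.
grinder + press: floor space 5 + 6 = 11 ≤ 12, output 7 + 13 = 20.
press + borer: floor space 6 + 6 = 12 ≤ 12, output 13 + 9 = 22.
Best is press and borer with total output 22.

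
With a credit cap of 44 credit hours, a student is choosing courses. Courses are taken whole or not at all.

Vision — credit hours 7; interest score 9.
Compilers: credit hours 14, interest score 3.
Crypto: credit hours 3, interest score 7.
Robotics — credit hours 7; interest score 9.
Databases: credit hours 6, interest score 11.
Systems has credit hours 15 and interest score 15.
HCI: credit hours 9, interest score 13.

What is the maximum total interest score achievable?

57

Vision + Robotics + Databases + Systems + HCI: credit hours 7 + 7 + 6 + 15 + 9 = 44 ≤ 44, interest score 9 + 9 + 11 + 15 + 13 = 57.
Crypto + Robotics + Databases + Systems + HCI: credit hours 3 + 7 + 6 + 15 + 9 = 40 ≤ 44, interest score 7 + 9 + 11 + 15 + 13 = 55.
Vision + Crypto + Databases + Systems + HCI: credit hours 7 + 3 + 6 + 15 + 9 = 40 ≤ 44, interest score 9 + 7 + 11 + 15 + 13 = 55.
Best is Vision, Robotics, Databases, Systems, and HCI with total interest score 57.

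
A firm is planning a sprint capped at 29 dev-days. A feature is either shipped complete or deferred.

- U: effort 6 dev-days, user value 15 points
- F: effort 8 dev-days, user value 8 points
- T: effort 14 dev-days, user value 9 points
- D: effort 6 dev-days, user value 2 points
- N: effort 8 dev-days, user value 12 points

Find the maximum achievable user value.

37

Allowing fractional choices, the relaxed optimum would be about 39.5, but features are indivisible.
U + F + N: effort 6 + 8 + 8 = 22 ≤ 29, user value 15 + 8 + 12 = 35.
U + F + D + N: effort 6 + 8 + 6 + 8 = 28 ≤ 29, user value 15 + 8 + 2 + 12 = 37.
U + T + N: effort 6 + 14 + 8 = 28 ≤ 29, user value 15 + 9 + 12 = 36.
Best is U, F, D, and N with total user value 37.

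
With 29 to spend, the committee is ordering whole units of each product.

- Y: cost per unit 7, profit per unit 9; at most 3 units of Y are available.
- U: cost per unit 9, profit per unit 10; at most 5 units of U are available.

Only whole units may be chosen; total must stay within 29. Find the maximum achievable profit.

30

This is a bounded integer knapsack.
Take 3×U: cost 27 ≤ 29, profit 3·10 = 30.
No other integer combination yields more.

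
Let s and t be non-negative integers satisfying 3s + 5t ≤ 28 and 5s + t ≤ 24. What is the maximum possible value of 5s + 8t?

45

(s,t)=(1,5): 3·1+5·5=28≤28, 5·1+1·5=10≤24, objective 45.
(s,t)=(4,3): 3·4+5·3=27≤28, 5·4+1·3=23≤24, objective 44.
(s,t)=(2,4): 3·2+5·4=26≤28, 5·2+1·4=14≤24, objective 42.
The best lattice point is (1,5), giving 45.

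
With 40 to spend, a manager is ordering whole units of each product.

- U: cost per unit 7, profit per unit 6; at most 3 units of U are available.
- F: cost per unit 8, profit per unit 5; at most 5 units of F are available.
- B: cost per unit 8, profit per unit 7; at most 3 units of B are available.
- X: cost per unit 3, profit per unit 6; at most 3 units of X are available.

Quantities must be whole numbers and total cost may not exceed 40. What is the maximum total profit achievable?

45

X has the best ratio (6/3); taking only X gives at most 3×6 = 18 (stopped by the supply cap of 3).
Mixing does better — 1×U, 3×B, and 3×X: cost 40 ≤ 40, profit 1·6 + 3·7 + 3·6 = 45.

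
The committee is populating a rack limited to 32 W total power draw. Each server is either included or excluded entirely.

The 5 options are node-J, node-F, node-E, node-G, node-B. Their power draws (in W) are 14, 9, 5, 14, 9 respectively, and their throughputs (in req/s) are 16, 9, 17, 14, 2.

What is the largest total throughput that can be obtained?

42

Allowing fractional choices, the relaxed optimum would be about 46.0, but servers are indivisible.
node-J + node-E + node-B: power draw 14 + 5 + 9 = 28 ≤ 32, throughput 16 + 17 + 2 = 35.
node-J + node-F + node-E: power draw 14 + 9 + 5 = 28 ≤ 32, throughput 16 + 9 + 17 = 42.
node-F + node-E + node-G: power draw 9 + 5 + 14 = 28 ≤ 32, throughput 9 + 17 + 14 = 40.
Best is node-J, node-F, and node-E with total throughput 42.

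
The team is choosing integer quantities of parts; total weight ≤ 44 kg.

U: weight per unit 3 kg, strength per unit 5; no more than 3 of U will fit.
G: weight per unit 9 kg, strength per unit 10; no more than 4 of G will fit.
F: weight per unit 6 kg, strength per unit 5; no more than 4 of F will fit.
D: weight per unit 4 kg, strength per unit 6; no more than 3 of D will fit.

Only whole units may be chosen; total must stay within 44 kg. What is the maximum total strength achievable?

3×U, 3×G, and 2×D: weight 44 ≤ 44, strength 3·5 + 3·10 + 2·6 = 57.
1×U, 3×G, and 3×D: weight 42 ≤ 44, strength 1·5 + 3·10 + 3·6 = 53.
Best is 57.

57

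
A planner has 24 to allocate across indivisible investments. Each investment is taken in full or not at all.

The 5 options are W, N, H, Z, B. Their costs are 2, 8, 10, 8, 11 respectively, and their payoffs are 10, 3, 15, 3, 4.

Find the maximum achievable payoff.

Allowing fractional choices, the relaxed optimum would be about 29.5, but investments are indivisible.
W + H + Z: cost 2 + 10 + 8 = 20 ≤ 24, payoff 10 + 15 + 3 = 28.
W + N + H: cost 2 + 8 + 10 = 20 ≤ 24, payoff 10 + 3 + 15 = 28.
W + H + B: cost 2 + 10 + 11 = 23 ≤ 24, payoff 10 + 15 + 4 = 29.
Best is W, H, and B with total payoff 29.

29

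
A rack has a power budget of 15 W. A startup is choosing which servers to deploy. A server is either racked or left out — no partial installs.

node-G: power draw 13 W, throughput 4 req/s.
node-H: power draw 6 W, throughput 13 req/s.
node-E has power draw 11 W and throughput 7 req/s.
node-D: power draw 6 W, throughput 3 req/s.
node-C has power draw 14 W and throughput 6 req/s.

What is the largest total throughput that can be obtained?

16

This is an integer program with binary decision variables.
Allowing fractional choices, the relaxed optimum would be about 18.7, but servers are indivisible.
node-H: power draw 6 ≤ 15, throughput 13.
node-H + node-D: power draw 6 + 6 = 12 ≤ 15, throughput 13 + 3 = 16.
Best is node-H and node-D with total throughput 16.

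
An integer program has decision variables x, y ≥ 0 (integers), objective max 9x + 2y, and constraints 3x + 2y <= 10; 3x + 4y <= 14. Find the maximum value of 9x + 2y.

(x,y)=(3,0) is feasible, giving 27.
(x,y)=(2,1) is feasible, giving 20.
(x,y)=(2,0) is feasible, giving 18.
No feasible integer point exceeds 27.

27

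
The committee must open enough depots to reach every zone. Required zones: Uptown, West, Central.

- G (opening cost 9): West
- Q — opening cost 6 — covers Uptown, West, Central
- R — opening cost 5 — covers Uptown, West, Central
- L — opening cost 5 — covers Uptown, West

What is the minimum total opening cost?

5

R alone covers Uptown, West, Central — every zone.
Total opening cost: 5.
No cover costs less than 5.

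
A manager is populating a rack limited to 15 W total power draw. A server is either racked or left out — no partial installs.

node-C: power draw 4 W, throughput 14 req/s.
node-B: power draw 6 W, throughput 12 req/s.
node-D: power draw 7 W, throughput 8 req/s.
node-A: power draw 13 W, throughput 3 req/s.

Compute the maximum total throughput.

This is a 0-1 knapsack instance.
node-C + node-B: power draw 4 + 6 = 10 ≤ 15, throughput 14 + 12 = 26.
node-C + node-D: power draw 4 + 7 = 11 ≤ 15, throughput 14 + 8 = 22.
node-B + node-D: power draw 6 + 7 = 13 ≤ 15, throughput 12 + 8 = 20.
Best is node-C and node-B with total throughput 26.

26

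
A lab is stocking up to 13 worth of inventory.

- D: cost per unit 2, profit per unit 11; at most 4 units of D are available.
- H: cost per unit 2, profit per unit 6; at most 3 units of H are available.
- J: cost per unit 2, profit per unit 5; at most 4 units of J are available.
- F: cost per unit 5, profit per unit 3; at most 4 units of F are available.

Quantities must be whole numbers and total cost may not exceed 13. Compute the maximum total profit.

56

This is a bounded integer knapsack.
D has the best ratio (11/2); taking only D gives at most 4×11 = 44 (stopped by the supply cap of 4).
Mixing does better — 4×D and 2×H: cost 12 ≤ 13, profit 4·11 + 2·6 = 56.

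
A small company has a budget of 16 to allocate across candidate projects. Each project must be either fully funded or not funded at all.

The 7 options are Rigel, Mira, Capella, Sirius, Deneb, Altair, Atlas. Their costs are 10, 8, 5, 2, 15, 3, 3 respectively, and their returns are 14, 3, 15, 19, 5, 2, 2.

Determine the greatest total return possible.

Mira + Capella + Sirius: cost 8 + 5 + 2 = 15 ≤ 16, return 3 + 15 + 19 = 37.
Capella + Sirius + Altair + Atlas: cost 5 + 2 + 3 + 3 = 13 ≤ 16, return 15 + 19 + 2 + 2 = 38.
Best is Capella, Sirius, Altair, and Atlas with total return 38.

38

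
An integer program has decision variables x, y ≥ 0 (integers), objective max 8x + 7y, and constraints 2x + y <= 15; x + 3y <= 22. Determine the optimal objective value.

75

(x,y)=(5,5): 2·5+1·5=15≤15, 1·5+3·5=20≤22, objective 75.
(x,y)=(4,6): 2·4+1·6=14≤15, 1·4+3·6=22≤22, objective 74.
(x,y)=(5,4): 2·5+1·4=14≤15, 1·5+3·4=17≤22, objective 68.
(x,y)=(4,5): 2·4+1·5=13≤15, 1·4+3·5=19≤22, objective 67.
No feasible integer point exceeds 75.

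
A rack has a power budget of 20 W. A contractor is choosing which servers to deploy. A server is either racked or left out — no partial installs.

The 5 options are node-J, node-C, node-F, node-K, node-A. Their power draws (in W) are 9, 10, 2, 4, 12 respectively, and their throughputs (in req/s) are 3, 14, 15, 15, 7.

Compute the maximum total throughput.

This is an integer program with binary decision variables.
node-F + node-K + node-A: power draw 2 + 4 + 12 = 18 ≤ 20, throughput 15 + 15 + 7 = 37.
node-C + node-F + node-K: power draw 10 + 2 + 4 = 16 ≤ 20, throughput 14 + 15 + 15 = 44.
node-J + node-F + node-K: power draw 9 + 2 + 4 = 15 ≤ 20, throughput 3 + 15 + 15 = 33.
Best is node-C, node-F, and node-K with total throughput 44.

44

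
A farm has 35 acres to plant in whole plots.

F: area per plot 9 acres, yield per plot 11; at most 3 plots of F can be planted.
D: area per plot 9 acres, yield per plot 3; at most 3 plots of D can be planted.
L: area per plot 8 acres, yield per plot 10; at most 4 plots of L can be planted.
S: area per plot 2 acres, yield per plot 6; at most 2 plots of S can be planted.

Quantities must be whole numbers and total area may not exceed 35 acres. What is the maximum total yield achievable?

47

S has the best ratio (6/2); taking only S gives at most 2×6 = 12 (stopped by the supply cap of 2).
Mixing does better — 1×F, 3×L, and 1×S: area 35 ≤ 35, yield 1·11 + 3·10 + 1·6 = 47.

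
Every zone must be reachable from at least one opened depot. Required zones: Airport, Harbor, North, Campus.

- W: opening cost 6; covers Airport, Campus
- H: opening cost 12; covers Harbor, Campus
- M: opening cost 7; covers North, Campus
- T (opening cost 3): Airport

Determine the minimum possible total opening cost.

22

This is an integer covering problem.
The greedy cost-per-new-zone heuristic would pick W, M, and H for 25, but a cheaper cover exists.
Choose H, M, and T: together they cover Airport, Harbor, North, Campus — every zone.
Total opening cost: 12 + 7 + 3 = 22.
No cover costs less than 22.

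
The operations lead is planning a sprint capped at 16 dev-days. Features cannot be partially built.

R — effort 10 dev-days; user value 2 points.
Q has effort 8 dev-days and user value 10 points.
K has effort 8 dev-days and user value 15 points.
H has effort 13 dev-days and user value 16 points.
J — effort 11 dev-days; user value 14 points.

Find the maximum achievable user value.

Q + K: effort 8 + 8 = 16 ≤ 16, user value 10 + 15 = 25.
H: effort 13 ≤ 16, user value 16.
Best is Q and K with total user value 25.

25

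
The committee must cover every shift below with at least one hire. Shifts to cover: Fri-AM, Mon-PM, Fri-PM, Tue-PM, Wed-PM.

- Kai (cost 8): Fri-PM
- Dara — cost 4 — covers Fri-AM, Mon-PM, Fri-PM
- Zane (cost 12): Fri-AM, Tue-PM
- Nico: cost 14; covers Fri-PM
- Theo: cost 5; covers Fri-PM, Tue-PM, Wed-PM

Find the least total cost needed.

9

Choose Dara and Theo: together they cover Fri-AM, Mon-PM, Fri-PM, Tue-PM, Wed-PM — every shift.
Total cost: 4 + 5 = 9.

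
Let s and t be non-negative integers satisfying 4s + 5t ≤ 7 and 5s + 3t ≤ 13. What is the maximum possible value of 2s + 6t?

The continuous relaxation peaks at (0, 1.4) with value 8.40; rounding to a feasible lattice point costs some objective.
(s,t)=(0,1): 4·0+5·1=5≤7, 5·0+3·1=3≤13, objective 6.
(s,t)=(1,0): 4·1+5·0=4≤7, 5·1+3·0=5≤13, objective 2.
(s,t)=(0,0): 4·0+5·0=0≤7, 5·0+3·0=0≤13, objective 0.
Maximum is 6 at (s,t)=(0,1).

6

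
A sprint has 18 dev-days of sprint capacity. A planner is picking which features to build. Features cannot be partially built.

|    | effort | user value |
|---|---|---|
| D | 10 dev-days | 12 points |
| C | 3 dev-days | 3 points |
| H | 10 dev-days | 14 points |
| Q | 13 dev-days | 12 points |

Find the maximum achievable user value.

17

Take C and H: effort 3 + 10 = 13 ≤ 18, user value 3 + 14 = 17.
No other feasible combination does better.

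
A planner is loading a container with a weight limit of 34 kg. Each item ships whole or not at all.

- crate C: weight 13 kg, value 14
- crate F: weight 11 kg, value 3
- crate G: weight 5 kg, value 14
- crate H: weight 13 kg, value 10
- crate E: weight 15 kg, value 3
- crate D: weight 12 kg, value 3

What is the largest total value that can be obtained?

38

This is a 0-1 knapsack instance.
Allowing fractional choices, the relaxed optimum would be about 38.8, but items are indivisible.
crate C + crate G + crate H: weight 13 + 5 + 13 = 31 ≤ 34, value 14 + 14 + 10 = 38.
crate C + crate F + crate G: weight 13 + 11 + 5 = 29 ≤ 34, value 14 + 3 + 14 = 31.
Best is crate C, crate G, and crate H with total value 38.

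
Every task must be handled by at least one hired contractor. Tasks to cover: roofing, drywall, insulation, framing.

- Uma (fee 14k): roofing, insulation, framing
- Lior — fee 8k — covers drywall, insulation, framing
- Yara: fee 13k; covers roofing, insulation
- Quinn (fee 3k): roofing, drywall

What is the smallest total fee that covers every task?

11

This is a weighted set-cover instance.
Choose Lior and Quinn: together they cover roofing, drywall, insulation, framing — every task.
Total fee: 8 + 3 = 11.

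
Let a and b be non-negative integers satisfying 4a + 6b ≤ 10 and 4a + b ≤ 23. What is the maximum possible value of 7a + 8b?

15

The continuous relaxation peaks at (2.5, 0) with value 17.50; rounding to a feasible lattice point costs some objective.
(a,b)=(1,1): 4·1+6·1=10≤10, 4·1+1·1=5≤23, objective 15.
(a,b)=(2,0): 4·2+6·0=8≤10, 4·2+1·0=8≤23, objective 14.
(a,b)=(0,1): 4·0+6·1=6≤10, 4·0+1·1=1≤23, objective 8.
No feasible integer point exceeds 15.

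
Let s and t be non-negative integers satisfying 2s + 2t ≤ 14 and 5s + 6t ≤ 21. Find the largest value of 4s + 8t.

Relaxing integrality, the LP optimum is 28.00 at (s,t) = (0, 3.5), which is not an integer point.
(s,t)=(0,3): 2·0+2·3=6≤14, 5·0+6·3=18≤21, objective 24.
(s,t)=(1,2): 2·1+2·2=6≤14, 5·1+6·2=17≤21, objective 20.
(s,t)=(0,2): 2·0+2·2=4≤14, 5·0+6·2=12≤21, objective 16.
The best lattice point is (0,3), giving 24.

24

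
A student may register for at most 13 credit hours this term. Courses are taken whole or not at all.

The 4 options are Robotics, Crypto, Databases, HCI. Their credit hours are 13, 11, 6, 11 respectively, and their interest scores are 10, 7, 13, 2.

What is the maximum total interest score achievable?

Allowing fractional choices, the relaxed optimum would be about 18.4, but courses are indivisible.
Databases: credit hours 6 ≤ 13, interest score 13.
Robotics: credit hours 13 ≤ 13, interest score 10.
Crypto: credit hours 11 ≤ 13, interest score 7.
Best is Databases with total interest score 13.

13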